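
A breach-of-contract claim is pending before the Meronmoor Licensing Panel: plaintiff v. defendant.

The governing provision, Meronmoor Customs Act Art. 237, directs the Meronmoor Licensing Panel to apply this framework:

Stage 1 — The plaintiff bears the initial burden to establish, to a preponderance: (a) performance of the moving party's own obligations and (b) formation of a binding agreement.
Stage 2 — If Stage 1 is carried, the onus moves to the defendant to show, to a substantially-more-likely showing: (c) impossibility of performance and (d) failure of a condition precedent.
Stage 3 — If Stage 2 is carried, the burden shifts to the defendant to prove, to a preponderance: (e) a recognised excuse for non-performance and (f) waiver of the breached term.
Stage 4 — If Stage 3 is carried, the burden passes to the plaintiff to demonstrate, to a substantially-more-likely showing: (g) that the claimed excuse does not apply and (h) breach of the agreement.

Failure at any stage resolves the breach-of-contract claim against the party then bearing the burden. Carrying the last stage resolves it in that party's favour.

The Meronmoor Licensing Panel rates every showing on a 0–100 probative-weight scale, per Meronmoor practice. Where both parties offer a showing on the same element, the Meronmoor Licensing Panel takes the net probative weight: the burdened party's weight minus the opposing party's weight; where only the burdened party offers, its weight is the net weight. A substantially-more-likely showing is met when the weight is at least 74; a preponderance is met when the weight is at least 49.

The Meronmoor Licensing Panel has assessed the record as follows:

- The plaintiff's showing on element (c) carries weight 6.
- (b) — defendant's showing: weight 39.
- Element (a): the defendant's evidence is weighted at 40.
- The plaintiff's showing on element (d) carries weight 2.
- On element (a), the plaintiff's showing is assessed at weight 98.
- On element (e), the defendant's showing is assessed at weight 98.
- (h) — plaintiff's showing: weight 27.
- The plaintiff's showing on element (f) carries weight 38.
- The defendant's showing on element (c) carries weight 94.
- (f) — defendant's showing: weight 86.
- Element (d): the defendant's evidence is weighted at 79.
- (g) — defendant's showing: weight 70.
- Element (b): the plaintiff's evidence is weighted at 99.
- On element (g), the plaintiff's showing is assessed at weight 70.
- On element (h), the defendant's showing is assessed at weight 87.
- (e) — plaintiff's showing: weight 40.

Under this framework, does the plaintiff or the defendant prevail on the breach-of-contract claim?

plaintiff

At Stage 1 the plaintiff must meet a preponderance (weight is at least 49): on (a) the weight is 98 less the opposing 40 gives net 58, which does reach 49, so (a) meets the standard; on (b) the weight is 99 less the opposing 39 gives net 60, which does reach 49, so (b) meets the standard.
  Stage 1 carried; the burden shifts to the defendant.
At Stage 2 the defendant must meet a substantially-more-likely showing (weight is at least 74): on (c) the weight is 94 less the opposing 6 gives net 88, ≥ 74, so (c) meets the standard; on (d) the weight is 79 less the opposing 2 gives net 77, ≥ 74, so (d) meets the standard.
  Stage 2 carried; the burden remains with the defendant.
At Stage 3 the defendant must meet a preponderance (weight is at least 49): on (e) the weight is 98 less the opposing 40 gives net 58, ≥ 49, so (e) meets the standard; on (f) the weight is 86 less the opposing 38 gives net 48, < 49, so (f) does not meet the standard.
  Stage 3 not carried; the defendant fails its burden.
So the plaintiff prevails.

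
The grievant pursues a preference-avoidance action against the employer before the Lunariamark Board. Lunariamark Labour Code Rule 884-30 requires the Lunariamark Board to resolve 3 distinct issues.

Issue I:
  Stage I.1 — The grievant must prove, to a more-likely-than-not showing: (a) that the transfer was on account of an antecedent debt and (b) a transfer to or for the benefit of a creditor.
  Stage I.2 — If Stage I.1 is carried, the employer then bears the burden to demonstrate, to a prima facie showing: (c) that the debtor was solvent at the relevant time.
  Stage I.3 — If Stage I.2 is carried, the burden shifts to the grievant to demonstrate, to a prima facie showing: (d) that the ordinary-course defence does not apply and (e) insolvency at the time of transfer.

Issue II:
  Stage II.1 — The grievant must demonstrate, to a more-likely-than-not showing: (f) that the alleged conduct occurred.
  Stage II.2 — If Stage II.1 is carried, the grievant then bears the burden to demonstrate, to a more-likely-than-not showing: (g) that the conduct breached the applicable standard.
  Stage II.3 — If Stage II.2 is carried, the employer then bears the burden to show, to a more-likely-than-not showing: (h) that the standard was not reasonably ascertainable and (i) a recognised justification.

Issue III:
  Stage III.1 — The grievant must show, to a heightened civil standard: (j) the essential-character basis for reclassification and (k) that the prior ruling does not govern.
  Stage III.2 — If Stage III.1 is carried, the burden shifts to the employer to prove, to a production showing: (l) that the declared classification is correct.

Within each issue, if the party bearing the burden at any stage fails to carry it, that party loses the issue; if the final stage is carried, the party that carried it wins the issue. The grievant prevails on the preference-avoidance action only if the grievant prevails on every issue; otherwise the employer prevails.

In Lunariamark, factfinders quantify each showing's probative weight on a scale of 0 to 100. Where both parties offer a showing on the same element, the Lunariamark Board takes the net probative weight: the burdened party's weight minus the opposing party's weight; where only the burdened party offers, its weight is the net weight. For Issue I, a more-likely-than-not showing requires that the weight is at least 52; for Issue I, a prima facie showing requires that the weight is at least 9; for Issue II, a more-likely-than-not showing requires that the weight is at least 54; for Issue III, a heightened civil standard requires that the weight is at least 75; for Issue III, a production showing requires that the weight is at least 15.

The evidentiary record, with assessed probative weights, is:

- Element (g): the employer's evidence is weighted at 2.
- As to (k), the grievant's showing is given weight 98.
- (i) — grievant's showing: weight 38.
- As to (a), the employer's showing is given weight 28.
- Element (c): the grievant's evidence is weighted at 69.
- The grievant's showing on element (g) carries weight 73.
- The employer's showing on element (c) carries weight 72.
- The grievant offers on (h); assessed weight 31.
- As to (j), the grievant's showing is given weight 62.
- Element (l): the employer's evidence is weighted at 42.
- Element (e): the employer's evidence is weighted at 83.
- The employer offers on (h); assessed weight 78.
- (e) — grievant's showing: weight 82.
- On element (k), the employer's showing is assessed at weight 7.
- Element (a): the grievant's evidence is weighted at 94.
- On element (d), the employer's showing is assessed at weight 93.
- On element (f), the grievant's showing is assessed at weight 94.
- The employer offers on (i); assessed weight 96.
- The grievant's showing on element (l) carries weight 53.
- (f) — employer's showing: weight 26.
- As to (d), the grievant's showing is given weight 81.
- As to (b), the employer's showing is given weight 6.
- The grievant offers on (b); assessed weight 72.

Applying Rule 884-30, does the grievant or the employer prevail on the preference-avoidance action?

— Issue I —
At Stage I.1 the grievant must meet a more-likely-than-not showing (weight is at least 52): on (a) the weight is 94 less the opposing 28 gives net 66, which does reach 52, so (a) meets the standard; on (b) the weight is 72 less the opposing 6 gives net 66, which does reach 52, so (b) meets the standard.
  All elements met. The burden passes to the employer.
At Stage I.2 the employer must meet a prima facie showing (weight is at least 9): on (c) the weight is 72 less the opposing 69 gives net 3, < 9, so (c) does not meet the standard.
  Not every element is met, so the employer fails to carry Stage I.2.
The analysis ends at Stage I.2; the grievant prevails on this issue.
— Issue II —
Stage II.1 (grievant, a more-likely-than-not showing, weight is at least 54): (f) net 94−26=68 ≥ 54 — meets.
  All elements met. The grievant retains the burden for Stage II.2.
Stage II.2 (grievant, a more-likely-than-not showing, weight is at least 54): (g) net 73−2=71 ≥ 54 — meets.
  Stage II.2 carried; the burden shifts to the employer.
Stage II.3 (employer, a more-likely-than-not showing, weight is at least 54): (h) net 78−31=47 < 54 — fails; (i) net 96−38=58 ≥ 54 — meets.
  Not every element is met, so the employer fails to carry Stage II.3.
The analysis ends at Stage II.3; the grievant prevails on this issue.
— Issue III —
Stage III.1 — burden on grievant; standard: a heightened civil standard (weight is at least 75).
    (j): 62 < 75 [not met]
    (k): 98 − 7 = 91 ≥ 75 [met]
  The grievant does not carry Stage III.1.
So the employer prevails on this issue.
Per-issue: Issue I → grievant; Issue II → grievant; Issue III → employer. The grievant must prevail on every issue; overall, the employer prevails.

employer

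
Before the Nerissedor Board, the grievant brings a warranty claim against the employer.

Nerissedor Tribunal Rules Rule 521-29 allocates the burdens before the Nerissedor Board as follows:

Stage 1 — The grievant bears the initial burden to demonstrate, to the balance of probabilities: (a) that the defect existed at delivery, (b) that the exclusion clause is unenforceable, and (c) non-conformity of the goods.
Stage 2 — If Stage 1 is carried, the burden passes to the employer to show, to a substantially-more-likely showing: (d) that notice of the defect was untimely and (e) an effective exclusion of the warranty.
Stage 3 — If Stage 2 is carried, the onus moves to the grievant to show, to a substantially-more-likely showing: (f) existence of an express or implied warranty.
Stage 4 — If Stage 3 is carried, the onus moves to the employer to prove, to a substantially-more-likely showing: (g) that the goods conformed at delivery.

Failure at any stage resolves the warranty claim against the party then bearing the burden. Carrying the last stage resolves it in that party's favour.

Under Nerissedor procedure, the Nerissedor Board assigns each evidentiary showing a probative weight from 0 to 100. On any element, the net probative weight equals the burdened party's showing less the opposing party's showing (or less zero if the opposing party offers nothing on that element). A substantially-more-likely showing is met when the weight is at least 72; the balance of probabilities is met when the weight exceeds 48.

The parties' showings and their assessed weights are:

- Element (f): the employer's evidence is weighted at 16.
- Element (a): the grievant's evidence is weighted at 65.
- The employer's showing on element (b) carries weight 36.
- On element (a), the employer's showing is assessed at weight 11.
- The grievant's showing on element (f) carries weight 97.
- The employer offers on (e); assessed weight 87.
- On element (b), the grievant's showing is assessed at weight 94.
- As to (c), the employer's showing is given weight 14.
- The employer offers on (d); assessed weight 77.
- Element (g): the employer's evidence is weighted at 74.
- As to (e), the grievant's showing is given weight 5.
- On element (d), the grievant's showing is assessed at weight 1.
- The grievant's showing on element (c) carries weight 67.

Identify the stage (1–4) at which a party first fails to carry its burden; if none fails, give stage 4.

stage 4

At Stage 1 the grievant must meet the balance of probabilities (weight exceeds 48): on (a) the weight is 65 less the opposing 11 gives net 54, > 48, so (a) meets the standard; on (b) the weight is 94 less the opposing 36 gives net 58, which does exceed 48, so (b) meets the standard; on (c) the weight is 67 less the opposing 14 gives net 53, > 48, so (c) meets the standard.
  The grievant carries Stage 1; the employer now bears the burden.
At Stage 2 the employer must meet a substantially-more-likely showing (weight is at least 72): on (d) the weight is 77 less the opposing 1 gives net 76, which does reach 72, so (d) meets the standard; on (e) the weight is 87 less the opposing 5 gives net 82, ≥ 72, so (e) meets the standard.
  All elements met. The burden passes to the grievant.
At Stage 3 the grievant must meet a substantially-more-likely showing (weight is at least 72): on (f) the weight is 97 less the opposing 16 gives net 81, ≥ 72, so (f) meets the standard.
  Stage 3 carried; the burden shifts to the employer.
At Stage 4 the employer must meet a substantially-more-likely showing (weight is at least 72): on (g) the weight is 74, which does reach 72, so (g) meets the standard.
  Stage 4 carried; the final stage is satisfied.
Every stage carried; the employer prevails.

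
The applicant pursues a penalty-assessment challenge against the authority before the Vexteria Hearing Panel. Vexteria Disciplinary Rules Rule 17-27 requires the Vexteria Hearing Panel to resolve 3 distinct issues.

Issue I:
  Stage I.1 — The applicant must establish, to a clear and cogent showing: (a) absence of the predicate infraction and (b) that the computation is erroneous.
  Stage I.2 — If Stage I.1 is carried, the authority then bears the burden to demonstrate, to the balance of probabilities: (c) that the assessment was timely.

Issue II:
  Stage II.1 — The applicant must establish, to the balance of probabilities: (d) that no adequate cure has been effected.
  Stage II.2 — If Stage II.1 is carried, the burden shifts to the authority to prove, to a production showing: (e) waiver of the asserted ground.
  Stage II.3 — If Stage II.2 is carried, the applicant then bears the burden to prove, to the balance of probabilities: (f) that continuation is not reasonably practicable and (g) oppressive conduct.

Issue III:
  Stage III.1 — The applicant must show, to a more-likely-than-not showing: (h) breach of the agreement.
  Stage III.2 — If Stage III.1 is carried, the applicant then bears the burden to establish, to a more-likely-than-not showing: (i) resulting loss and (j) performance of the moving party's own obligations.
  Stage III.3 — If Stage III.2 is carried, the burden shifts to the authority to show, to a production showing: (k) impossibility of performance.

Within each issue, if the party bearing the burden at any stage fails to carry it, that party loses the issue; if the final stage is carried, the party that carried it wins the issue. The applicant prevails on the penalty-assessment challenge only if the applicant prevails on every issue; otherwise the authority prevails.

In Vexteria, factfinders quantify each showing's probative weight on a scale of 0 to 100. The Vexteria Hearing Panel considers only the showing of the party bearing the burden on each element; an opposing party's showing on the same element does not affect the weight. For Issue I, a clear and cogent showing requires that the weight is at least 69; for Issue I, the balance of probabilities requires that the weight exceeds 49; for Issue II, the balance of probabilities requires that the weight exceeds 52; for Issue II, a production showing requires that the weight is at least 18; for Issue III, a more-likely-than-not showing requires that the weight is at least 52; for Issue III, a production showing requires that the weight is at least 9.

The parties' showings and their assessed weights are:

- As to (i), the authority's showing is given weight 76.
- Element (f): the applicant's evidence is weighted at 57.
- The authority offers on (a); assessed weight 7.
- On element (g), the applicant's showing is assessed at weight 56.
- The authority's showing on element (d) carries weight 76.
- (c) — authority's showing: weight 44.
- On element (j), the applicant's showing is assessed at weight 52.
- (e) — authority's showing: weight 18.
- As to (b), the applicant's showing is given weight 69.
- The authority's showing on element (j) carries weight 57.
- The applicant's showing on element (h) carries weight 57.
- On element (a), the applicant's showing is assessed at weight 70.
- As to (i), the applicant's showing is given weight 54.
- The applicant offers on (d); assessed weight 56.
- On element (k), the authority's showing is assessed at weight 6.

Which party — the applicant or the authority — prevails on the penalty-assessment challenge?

applicant

— Issue I —
At Stage I.1 the applicant must meet a clear and cogent showing (weight is at least 69): on (a) the weight is 70 (the authority's 7 is given no effect), ≥ 69, so (a) meets the standard; on (b) the weight is 69, which does reach 69, so (b) meets the standard.
  The applicant carries Stage I.1; the authority now bears the burden.
At Stage I.2 the authority must meet the balance of probabilities (weight exceeds 49): on (c) the weight is 44, ≤ 49, so (c) does not meet the standard.
  Not every element is met, so the authority fails to carry Stage I.2.
The analysis ends at Stage I.2; the applicant prevails on this issue.
— Issue II —
Stage II.1 (applicant, the balance of probabilities, weight exceeds 52): (d) 56 (authority's 76 disregarded) > 52 — meets.
  The applicant carries Stage II.1; the authority now bears the burden.
Stage II.2 (authority, a production showing, weight is at least 18): (e) 18 ≥ 18 — meets.
  Stage II.2 carried; the burden shifts to the applicant.
Stage II.3 (applicant, the balance of probabilities, weight exceeds 52): (f) 57 > 52 — meets; (g) 56 > 52 — meets.
  All elements met at the final stage.
All stages carried — the applicant prevails on this issue.
— Issue III —
At Stage III.1 the applicant must meet a more-likely-than-not showing (weight is at least 52): on (h) the weight is 57, which does reach 52, so (h) meets the standard.
  Stage III.1 is satisfied; the applicant continues to bear the burden.
At Stage III.2 the applicant must meet a more-likely-than-not showing (weight is at least 52): on (i) the weight is 54 (the authority's 76 is given no effect), which does reach 52, so (i) meets the standard; on (j) the weight is 52 (the authority's 57 is given no effect), which does reach 52, so (j) meets the standard.
  Stage III.2 carried; the burden shifts to the authority.
At Stage III.3 the authority must meet a production showing (weight is at least 9): on (k) the weight is 6, which does not reach 9, so (k) does not meet the standard.
  Stage III.3 not carried; the authority fails its burden.
The analysis ends at Stage III.3; the applicant prevails on this issue.
Per-issue: Issue I → applicant; Issue II → applicant; Issue III → applicant. The applicant must prevail on every issue; overall, the applicant prevails.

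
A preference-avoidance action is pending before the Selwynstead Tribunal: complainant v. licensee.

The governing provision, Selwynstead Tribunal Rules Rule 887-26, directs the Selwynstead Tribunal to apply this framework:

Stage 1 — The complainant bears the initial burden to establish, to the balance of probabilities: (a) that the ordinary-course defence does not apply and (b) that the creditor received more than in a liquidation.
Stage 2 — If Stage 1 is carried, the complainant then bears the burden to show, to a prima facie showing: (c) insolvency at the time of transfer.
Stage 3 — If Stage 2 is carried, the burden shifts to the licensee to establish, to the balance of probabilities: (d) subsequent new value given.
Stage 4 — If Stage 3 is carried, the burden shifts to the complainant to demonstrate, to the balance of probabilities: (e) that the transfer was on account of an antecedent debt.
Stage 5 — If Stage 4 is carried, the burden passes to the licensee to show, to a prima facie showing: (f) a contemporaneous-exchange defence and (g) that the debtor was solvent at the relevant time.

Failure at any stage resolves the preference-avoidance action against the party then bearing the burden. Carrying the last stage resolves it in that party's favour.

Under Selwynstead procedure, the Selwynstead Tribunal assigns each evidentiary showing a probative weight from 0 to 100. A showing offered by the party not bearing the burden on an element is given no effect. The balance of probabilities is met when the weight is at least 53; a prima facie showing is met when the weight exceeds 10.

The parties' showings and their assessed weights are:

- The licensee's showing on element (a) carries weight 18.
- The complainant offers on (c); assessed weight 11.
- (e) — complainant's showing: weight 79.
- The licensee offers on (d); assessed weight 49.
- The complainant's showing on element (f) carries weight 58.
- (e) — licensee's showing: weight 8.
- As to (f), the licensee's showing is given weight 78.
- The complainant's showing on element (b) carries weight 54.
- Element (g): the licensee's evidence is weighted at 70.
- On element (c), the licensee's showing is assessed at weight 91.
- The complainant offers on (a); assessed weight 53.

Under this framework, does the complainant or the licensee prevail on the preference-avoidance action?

complainant

Stage 1 — burden on complainant; standard: the balance of probabilities (weight is at least 53).
    (a): 53 (licensee's 18 disregarded) ≥ 53 [met]
    (b): 54 ≥ 53 [met]
  All elements met. The complainant retains the burden for Stage 2.
Stage 2 — burden on complainant; standard: a prima facie showing (weight exceeds 10).
    (c): 11 (licensee's 91 disregarded) > 10 [met]
  Stage 2 carried; the burden shifts to the licensee.
Stage 3 — burden on licensee; standard: the balance of probabilities (weight is at least 53).
    (d): 49 < 53 [not met]
  Stage 3 not carried; the licensee fails its burden.
The complainant prevails.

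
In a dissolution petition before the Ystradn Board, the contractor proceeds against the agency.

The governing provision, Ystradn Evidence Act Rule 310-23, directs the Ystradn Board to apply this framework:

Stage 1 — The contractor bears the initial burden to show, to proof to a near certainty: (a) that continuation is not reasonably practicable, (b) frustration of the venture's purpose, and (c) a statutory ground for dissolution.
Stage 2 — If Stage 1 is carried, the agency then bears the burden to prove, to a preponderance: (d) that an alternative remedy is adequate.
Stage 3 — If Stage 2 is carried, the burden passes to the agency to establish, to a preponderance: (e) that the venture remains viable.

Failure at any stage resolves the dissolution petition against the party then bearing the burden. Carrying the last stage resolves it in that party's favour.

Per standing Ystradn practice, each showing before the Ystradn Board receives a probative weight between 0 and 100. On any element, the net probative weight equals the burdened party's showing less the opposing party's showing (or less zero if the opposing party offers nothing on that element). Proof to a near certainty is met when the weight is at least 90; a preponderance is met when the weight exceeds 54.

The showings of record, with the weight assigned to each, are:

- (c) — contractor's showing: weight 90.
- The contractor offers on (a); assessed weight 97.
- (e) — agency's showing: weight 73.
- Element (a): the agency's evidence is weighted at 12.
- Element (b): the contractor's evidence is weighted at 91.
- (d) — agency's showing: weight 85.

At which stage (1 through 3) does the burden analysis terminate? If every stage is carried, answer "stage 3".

Stage 1 — burden on contractor; standard: proof to a near certainty (weight is at least 90).
    (a): 97 − 12 = 85 < 90 [not met]
    (b): 91 ≥ 90 [met]
    (c): 90 ≥ 90 [met]
  Not every element is met, so the contractor fails to carry Stage 1.
The agency prevails.

stage 1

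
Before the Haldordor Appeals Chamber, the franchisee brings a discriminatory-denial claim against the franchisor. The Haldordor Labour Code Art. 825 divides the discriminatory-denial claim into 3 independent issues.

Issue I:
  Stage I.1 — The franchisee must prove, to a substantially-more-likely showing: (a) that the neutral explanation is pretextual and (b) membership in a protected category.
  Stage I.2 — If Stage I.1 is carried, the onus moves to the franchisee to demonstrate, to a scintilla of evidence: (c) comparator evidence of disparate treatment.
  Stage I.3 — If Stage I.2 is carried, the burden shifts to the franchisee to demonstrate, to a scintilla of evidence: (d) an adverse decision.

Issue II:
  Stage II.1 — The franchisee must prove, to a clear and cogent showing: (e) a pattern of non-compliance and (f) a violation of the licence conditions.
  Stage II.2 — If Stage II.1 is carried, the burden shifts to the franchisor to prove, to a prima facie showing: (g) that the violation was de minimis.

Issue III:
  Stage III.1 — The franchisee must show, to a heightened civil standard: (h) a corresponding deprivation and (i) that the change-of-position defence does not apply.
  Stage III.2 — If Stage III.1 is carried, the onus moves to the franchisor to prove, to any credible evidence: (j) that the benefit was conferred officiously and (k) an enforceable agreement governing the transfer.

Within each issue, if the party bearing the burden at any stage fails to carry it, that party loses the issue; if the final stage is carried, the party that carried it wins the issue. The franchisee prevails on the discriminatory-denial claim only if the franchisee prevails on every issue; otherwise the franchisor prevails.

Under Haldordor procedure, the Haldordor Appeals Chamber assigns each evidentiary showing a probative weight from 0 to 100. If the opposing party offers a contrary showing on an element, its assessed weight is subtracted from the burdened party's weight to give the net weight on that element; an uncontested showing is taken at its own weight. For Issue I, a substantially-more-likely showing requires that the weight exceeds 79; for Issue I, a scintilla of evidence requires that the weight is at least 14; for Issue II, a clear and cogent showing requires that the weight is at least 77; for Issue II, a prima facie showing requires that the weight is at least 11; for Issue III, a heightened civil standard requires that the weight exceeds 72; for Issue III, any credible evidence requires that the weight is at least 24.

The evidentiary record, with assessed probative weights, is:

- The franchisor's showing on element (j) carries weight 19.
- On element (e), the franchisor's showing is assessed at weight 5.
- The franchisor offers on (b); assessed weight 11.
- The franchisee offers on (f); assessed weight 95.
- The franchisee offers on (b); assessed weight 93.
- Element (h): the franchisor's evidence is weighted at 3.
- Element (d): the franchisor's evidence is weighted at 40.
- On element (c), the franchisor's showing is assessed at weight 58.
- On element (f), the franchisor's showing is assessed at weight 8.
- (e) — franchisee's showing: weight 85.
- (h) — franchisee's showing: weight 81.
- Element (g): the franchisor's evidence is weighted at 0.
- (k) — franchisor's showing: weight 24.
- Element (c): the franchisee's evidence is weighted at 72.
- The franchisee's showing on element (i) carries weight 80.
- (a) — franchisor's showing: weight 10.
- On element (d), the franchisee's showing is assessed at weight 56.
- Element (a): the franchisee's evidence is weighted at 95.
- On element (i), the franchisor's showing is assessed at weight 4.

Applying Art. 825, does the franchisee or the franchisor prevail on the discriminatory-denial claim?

franchisee

— Issue I —
Stage I.1 (franchisee, a substantially-more-likely showing, weight exceeds 79): (a) net 95−10=85 > 79 — meets; (b) net 93−11=82 > 79 — meets.
  All elements met. The franchisee retains the burden for Stage I.2.
Stage I.2 (franchisee, a scintilla of evidence, weight is at least 14): (c) net 72−58=14 ≥ 14 — meets.
  Stage I.2 carried; the burden remains with the franchisee.
Stage I.3 (franchisee, a scintilla of evidence, weight is at least 14): (d) net 56−40=16 ≥ 14 — meets.
  All elements met at the final stage.
Every stage carried; the franchisee prevails on this issue.
— Issue II —
At Stage II.1 the franchisee must meet a clear and cogent showing (weight is at least 77): on (e) the weight is 85 less the opposing 5 gives net 80, which does reach 77, so (e) meets the standard; on (f) the weight is 95 less the opposing 8 gives net 87, which does reach 77, so (f) meets the standard.
  The franchisee carries Stage II.1; the franchisor now bears the burden.
At Stage II.2 the franchisor must meet a prima facie showing (weight is at least 11): on (g) the weight is 0, < 11, so (g) does not meet the standard.
  Not every element is met, so the franchisor fails to carry Stage II.2.
So the franchisee prevails on this issue.
— Issue III —
Stage III.1 — burden on franchisee; standard: a heightened civil standard (weight exceeds 72).
    (h): 81 − 3 = 78 > 72 [met]
    (i): 80 − 4 = 76 > 72 [met]
  Stage III.1 is satisfied; the onus moves to the franchisor.
Stage III.2 — burden on franchisor; standard: any credible evidence (weight is at least 24).
    (j): 19 < 24 [not met]
    (k): 24 ≥ 24 [met]
  Stage III.2 not carried; the franchisor fails its burden.
The analysis ends at Stage III.2; the franchisee prevails on this issue.
Per-issue: Issue I → franchisee; Issue II → franchisee; Issue III → franchisee. The franchisee must prevail on every issue; overall, the franchisee prevails.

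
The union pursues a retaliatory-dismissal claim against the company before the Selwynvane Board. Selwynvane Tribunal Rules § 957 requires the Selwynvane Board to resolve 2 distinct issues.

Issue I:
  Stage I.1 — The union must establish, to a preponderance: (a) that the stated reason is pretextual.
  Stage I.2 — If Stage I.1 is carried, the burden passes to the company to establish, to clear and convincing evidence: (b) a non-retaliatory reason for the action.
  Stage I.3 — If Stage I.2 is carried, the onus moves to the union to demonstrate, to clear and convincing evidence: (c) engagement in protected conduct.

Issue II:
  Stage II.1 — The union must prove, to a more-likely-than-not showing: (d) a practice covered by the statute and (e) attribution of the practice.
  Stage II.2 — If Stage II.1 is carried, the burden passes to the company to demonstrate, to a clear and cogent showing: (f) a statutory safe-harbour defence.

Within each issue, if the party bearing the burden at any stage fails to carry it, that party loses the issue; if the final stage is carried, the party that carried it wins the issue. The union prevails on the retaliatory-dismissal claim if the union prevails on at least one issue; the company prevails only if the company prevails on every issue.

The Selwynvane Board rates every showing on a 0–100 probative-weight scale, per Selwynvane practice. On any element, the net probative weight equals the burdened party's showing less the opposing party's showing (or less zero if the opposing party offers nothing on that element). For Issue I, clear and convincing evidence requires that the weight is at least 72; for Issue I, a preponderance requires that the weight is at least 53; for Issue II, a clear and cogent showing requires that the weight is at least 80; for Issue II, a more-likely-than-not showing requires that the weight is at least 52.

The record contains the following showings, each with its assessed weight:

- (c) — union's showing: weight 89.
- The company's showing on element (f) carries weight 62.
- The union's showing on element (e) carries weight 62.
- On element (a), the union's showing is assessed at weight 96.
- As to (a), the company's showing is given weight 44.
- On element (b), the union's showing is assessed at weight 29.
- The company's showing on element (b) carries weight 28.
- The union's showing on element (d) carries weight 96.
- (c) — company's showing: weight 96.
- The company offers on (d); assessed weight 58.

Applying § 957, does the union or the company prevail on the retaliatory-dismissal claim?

company

— Issue I —
Stage I.1 — burden on union; standard: a preponderance (weight is at least 53).
    (a): 96 − 44 = 52 < 53 [not met]
  The union does not carry Stage I.1.
The analysis ends at Stage I.1; the company prevails on this issue.
— Issue II —
At Stage II.1 the union must meet a more-likely-than-not showing (weight is at least 52): on (d) the weight is 96 less the opposing 58 gives net 38, < 52, so (d) does not meet the standard; on (e) the weight is 62, ≥ 52, so (e) meets the standard.
  Stage II.1 not carried; the union fails its burden.
The company prevails on this issue.
Per-issue: Issue I → company; Issue II → company. The union must prevail on at least one issue; overall, the company prevails.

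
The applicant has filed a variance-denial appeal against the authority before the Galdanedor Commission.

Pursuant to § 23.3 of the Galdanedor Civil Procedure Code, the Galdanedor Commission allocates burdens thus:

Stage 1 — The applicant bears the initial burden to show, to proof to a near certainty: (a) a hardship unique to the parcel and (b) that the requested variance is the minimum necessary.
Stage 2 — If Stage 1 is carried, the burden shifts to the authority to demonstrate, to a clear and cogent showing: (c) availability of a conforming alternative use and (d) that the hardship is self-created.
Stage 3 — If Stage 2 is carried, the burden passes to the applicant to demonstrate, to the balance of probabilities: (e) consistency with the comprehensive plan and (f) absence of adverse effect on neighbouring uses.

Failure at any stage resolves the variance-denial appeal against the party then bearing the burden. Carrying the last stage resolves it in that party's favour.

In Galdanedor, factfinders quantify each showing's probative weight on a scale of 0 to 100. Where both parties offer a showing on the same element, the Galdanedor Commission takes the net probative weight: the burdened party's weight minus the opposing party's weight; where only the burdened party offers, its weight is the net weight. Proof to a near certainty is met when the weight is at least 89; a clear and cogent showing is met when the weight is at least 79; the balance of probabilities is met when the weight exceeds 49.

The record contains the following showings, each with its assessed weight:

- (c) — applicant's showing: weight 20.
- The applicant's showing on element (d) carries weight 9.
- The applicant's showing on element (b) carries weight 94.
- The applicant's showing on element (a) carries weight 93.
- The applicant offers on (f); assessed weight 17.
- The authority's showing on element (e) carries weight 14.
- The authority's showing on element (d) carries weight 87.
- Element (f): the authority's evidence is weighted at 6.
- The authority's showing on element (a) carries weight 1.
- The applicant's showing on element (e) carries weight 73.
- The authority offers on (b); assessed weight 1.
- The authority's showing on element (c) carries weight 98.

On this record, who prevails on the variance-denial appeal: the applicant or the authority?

applicant

Stage 1 (applicant, proof to a near certainty, weight is at least 89): (a) net 93−1=92 ≥ 89 — meets; (b) net 94−1=93 ≥ 89 — meets.
  Stage 1 is satisfied; the onus moves to the authority.
Stage 2 (authority, a clear and cogent showing, weight is at least 79): (c) net 98−20=78 < 79 — fails; (d) net 87−9=78 < 79 — fails.
  Stage 2 not carried; the authority fails its burden.
The analysis ends at Stage 2; the applicant prevails.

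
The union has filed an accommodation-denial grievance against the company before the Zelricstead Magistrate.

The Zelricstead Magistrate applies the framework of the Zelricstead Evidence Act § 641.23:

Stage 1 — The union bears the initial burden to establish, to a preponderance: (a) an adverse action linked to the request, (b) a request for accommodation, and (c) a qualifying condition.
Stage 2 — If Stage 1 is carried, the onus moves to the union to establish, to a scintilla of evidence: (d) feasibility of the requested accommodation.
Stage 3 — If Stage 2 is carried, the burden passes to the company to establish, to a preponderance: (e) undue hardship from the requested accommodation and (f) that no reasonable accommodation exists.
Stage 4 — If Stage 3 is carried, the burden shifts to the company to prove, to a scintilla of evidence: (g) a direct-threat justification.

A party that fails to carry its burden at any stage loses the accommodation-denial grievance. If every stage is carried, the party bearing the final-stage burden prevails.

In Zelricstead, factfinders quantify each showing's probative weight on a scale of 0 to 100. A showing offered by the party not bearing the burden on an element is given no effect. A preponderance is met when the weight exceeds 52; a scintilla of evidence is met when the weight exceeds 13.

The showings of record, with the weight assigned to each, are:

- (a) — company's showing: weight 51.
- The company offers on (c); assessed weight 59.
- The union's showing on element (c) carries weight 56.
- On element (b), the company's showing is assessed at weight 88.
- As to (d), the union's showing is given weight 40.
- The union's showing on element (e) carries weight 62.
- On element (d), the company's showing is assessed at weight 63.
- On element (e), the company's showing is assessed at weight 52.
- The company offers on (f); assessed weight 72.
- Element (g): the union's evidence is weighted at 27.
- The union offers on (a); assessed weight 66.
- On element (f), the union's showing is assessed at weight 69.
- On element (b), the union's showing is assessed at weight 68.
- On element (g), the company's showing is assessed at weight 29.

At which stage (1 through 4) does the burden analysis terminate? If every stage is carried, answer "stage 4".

At Stage 1 the union must meet a preponderance (weight exceeds 52): on (a) the weight is 66 (the company's 51 is given no effect), which does exceed 52, so (a) meets the standard; on (b) the weight is 68 (the company's 88 is given no effect), > 52, so (b) meets the standard; on (c) the weight is 56 (the company's 59 is given no effect), which does exceed 52, so (c) meets the standard.
  Stage 1 carried; the burden remains with the union.
At Stage 2 the union must meet a scintilla of evidence (weight exceeds 13): on (d) the weight is 40 (the company's 63 is given no effect), > 13, so (d) meets the standard.
  All elements met. The burden passes to the company.
At Stage 3 the company must meet a preponderance (weight exceeds 52): on (e) the weight is 52 (the union's 62 is given no effect), ≤ 52, so (e) does not meet the standard; on (f) the weight is 72 (the union's 69 is given no effect), > 52, so (f) meets the standard.
  Not every element is met, so the company fails to carry Stage 3.
The union prevails.

stage 3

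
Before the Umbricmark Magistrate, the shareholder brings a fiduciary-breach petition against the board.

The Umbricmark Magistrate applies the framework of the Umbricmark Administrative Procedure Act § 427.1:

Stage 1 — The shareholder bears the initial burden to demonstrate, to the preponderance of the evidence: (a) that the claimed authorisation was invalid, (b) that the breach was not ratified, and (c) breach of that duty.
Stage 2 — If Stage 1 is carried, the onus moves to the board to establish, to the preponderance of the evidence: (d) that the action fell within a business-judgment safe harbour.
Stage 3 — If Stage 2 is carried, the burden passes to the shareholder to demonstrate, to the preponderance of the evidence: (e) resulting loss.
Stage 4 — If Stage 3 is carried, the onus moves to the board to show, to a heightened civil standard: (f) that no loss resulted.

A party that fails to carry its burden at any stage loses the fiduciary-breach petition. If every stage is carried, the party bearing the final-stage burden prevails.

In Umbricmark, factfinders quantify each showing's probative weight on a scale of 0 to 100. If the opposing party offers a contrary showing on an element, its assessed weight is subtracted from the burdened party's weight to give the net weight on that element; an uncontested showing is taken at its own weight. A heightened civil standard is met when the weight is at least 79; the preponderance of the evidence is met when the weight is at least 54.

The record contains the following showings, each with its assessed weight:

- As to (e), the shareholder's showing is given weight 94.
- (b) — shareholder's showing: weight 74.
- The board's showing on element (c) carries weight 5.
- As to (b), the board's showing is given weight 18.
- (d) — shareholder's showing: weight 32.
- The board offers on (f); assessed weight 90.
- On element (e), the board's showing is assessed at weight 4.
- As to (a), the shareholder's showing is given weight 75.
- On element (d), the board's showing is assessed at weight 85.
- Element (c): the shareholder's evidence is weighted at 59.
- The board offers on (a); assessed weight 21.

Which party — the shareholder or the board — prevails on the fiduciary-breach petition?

shareholder

Stage 1 (shareholder, the preponderance of the evidence, weight is at least 54): (a) net 75−21=54 ≥ 54 — meets; (b) net 74−18=56 ≥ 54 — meets; (c) net 59−5=54 ≥ 54 — meets.
  Stage 1 carried; the burden shifts to the board.
Stage 2 (board, the preponderance of the evidence, weight is at least 54): (d) net 85−32=53 < 54 — fails.
  Stage 2 not carried; the board fails its burden.
So the shareholder prevails.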